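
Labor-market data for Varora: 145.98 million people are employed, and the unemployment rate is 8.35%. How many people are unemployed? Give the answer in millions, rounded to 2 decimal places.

Let U be the number unemployed. The labor force is E + U, and U/(E+U) = 0.0835.
So U = 0.0835 × 145.98 / (1 − 0.0835) = 12.1893 / 0.9165 ≈ 13.30 million.

About 13.30 million are unemployed.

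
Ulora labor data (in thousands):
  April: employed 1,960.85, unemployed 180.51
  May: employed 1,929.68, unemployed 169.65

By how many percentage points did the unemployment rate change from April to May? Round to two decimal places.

The unemployment rate changed by −0.35 percentage points.

April: labor force = 1,960.85 + 180.51 = 2,141.36; u = 180.51/2,141.36 = 8.43%.
May: labor force = 1,929.68 + 169.65 = 2,099.33; u = 169.65/2,099.33 = 8.08%.
Change = 8.08% − 8.43% = −0.35 pp.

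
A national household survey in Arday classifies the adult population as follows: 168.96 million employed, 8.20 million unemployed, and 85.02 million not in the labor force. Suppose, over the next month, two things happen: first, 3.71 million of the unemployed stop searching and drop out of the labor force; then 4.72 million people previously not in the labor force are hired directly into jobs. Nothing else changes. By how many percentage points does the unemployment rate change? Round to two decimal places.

Initially, labor force = 168.96 + 8.20 = 177.16 million, so u = 8.20/177.16 = 4.63%.
After the first change, unemployed and labor force both fall by 3.71 → E = 168.96, U = 4.49, labor force = 173.45 million.
After the second change, employed and labor force both rise by 4.72; unemployed unchanged → E = 173.68, U = 4.49, labor force = 178.17 million.
New unemployment rate = 4.49 / 178.17 = 2.52%.
Change = 2.52% − 4.63% = −2.11 percentage points.

The unemployment rate changes by −2.11 percentage points.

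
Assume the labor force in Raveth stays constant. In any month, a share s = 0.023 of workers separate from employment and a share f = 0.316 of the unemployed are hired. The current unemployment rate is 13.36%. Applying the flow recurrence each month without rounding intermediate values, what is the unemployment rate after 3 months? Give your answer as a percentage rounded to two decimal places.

Unemployment rate after three months ≈ 8.68%.

With a fixed labor force, u_{t+1} = u_t + s·(1−u_t) − f·u_t = u_t·(1−s−f) + s.
Here 1−s−f = 0.661 and s = 0.023.
u_1 = 0.133600 × 0.661 + 0.023 = 0.111310.
u_2 = 0.111310 × 0.661 + 0.023 = 0.096576.
u_3 = 0.096576 × 0.661 + 0.023 = 0.086837.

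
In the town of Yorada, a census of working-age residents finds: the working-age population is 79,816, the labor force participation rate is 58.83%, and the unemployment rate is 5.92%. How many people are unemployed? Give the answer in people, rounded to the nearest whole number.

About 2,780 are unemployed.

Labor force = 0.5883 × 79,816 = 46,956.
Unemployed = 0.0592 × 46,956 ≈ 2,780.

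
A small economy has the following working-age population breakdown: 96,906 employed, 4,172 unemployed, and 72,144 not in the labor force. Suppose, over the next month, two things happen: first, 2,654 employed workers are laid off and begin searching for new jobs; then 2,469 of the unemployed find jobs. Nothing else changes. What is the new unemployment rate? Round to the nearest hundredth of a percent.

New unemployment rate ≈ 4.31%.

Initially, labor force = 96,906 + 4,172 = 101,078, so u = 4,172/101,078 = 4.13%.
After the first change, employed falls and unemployed rises by 2,654; labor force unchanged → E = 94,252, U = 6,826, labor force = 101,078.
After the second change, unemployed falls and employed rises by 2,469; labor force unchanged → E = 96,721, U = 4,357, labor force = 101,078.
New unemployment rate = 4,357 / 101,078 = 4.31%.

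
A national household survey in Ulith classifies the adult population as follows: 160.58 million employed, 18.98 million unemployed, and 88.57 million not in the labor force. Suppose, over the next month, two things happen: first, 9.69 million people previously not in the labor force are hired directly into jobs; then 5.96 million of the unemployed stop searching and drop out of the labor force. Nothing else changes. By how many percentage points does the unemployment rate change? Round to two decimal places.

The unemployment rate changes by −3.47 percentage points.

Initially, labor force = 160.58 + 18.98 = 179.56 million, so u = 18.98/179.56 = 10.57%.
After the first change, employed and labor force both rise by 9.69; unemployed unchanged → E = 170.27, U = 18.98, labor force = 189.25 million.
After the second change, unemployed and labor force both fall by 5.96 → E = 170.27, U = 13.02, labor force = 183.29 million.
New unemployment rate = 13.02 / 183.29 = 7.10%.
Change = 7.10% − 10.57% = −3.47 percentage points.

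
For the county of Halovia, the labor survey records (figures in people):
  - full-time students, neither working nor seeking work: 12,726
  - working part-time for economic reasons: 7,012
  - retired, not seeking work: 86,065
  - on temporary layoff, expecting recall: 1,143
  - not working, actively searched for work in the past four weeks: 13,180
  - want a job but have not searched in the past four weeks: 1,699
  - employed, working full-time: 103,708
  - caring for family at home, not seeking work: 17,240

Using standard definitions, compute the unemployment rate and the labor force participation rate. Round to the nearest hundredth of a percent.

Unemployment rate ≈ 11.45%; labor force participation rate ≈ 51.51%.

Employed = 7,012 + 103,708 = 110,720 (anyone who worked, including part-time for economic reasons, counts as employed).
Unemployed = 1,143 + 13,180 = 14,323 (jobless and actively searching, or on temporary layoff).
Labor force = 110,720 + 14,323 = 125,043.
Not in labor force = 12,726 + 86,065 + 1,699 + 17,240 = 117,730 (those not working and not actively searching are outside the labor force — including those who want a job but have given up searching).
Civilian working-age population = 125,043 + 117,730 = 242,773.
Unemployment rate = 14,323 / 125,043 = 11.45%.
Labor force participation rate = 125,043 / 242,773 = 51.51%.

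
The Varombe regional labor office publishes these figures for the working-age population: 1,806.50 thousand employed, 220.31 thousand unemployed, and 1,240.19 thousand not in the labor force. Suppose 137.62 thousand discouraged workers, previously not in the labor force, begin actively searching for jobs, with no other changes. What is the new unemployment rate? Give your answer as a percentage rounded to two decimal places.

New unemployment rate ≈ 16.54%.

Initially, labor force = 1,806.50 + 220.31 = 2,026.81 thousand, so u = 220.31/2,026.81 = 10.87%.
After the change, unemployed and labor force both rise by 137.62 → E = 1,806.50, U = 357.93, labor force = 2,164.43 thousand.
New unemployment rate = 357.93 / 2,164.43 = 16.54%.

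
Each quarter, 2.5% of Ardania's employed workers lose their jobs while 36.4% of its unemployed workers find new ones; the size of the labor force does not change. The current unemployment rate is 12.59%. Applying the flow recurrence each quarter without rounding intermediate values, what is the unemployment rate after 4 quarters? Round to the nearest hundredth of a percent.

Unemployment rate after four quarters ≈ 7.29%.

With a fixed labor force, u_{t+1} = u_t + s·(1−u_t) − f·u_t = u_t·(1−s−f) + s.
Here 1−s−f = 0.611 and s = 0.025.
u_1 = 0.125900 × 0.611 + 0.025 = 0.101925.
u_2 = 0.101925 × 0.611 + 0.025 = 0.087276.
u_3 = 0.087276 × 0.611 + 0.025 = 0.078326.
u_4 = 0.078326 × 0.611 + 0.025 = 0.072857.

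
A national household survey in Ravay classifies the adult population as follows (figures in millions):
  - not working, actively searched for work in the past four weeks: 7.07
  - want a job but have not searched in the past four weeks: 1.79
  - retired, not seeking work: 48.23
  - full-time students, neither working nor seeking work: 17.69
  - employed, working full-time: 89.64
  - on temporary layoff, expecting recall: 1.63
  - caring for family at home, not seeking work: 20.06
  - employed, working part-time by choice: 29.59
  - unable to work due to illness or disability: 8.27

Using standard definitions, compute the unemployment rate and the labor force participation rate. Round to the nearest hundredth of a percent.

Employed = 89.64 + 29.59 = 119.23 million.
Unemployed = 7.07 + 1.63 = 8.70 million (jobless and actively searching, or on temporary layoff).
Labor force = 119.23 + 8.70 = 127.93 million.
Not in labor force = 1.79 + 48.23 + 17.69 + 20.06 + 8.27 = 96.04 million (those not working and not actively searching are outside the labor force — including those who want a job but have given up searching).
Civilian working-age population = 127.93 + 96.04 = 223.97 million.
Unemployment rate = 8.70 / 127.93 = 6.80%.
Labor force participation rate = 127.93 / 223.97 = 57.12%.

Unemployment rate ≈ 6.80%; labor force participation rate ≈ 57.12%.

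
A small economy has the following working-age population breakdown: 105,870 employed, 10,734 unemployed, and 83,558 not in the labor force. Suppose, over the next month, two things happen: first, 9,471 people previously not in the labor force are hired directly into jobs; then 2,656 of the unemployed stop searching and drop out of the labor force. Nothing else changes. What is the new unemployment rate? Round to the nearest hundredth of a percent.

New unemployment rate ≈ 6.55%.

Initially, labor force = 105,870 + 10,734 = 116,604, so u = 10,734/116,604 = 9.21%.
After the first change, employed and labor force both rise by 9,471; unemployed unchanged → E = 115,341, U = 10,734, labor force = 126,075.
After the second change, unemployed and labor force both fall by 2,656 → E = 115,341, U = 8,078, labor force = 123,419.
New unemployment rate = 8,078 / 123,419 = 6.55%.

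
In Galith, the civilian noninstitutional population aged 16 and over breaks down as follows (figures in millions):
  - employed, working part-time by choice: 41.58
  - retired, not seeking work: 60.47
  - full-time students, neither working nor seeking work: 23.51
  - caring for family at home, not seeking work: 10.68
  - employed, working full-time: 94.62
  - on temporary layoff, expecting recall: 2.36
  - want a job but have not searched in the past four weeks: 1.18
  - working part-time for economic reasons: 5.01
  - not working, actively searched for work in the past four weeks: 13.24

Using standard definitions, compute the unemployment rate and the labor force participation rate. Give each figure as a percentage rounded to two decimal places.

Employed = 41.58 + 94.62 + 5.01 = 141.21 million (anyone who worked, including part-time for economic reasons, counts as employed).
Unemployed = 2.36 + 13.24 = 15.60 million (jobless and actively searching, or on temporary layoff).
Labor force = 141.21 + 15.60 = 156.81 million.
Not in labor force = 60.47 + 23.51 + 10.68 + 1.18 = 95.84 million (those not working and not actively searching are outside the labor force — including those who want a job but have given up searching).
Civilian working-age population = 156.81 + 95.84 = 252.65 million.
Unemployment rate = 15.60 / 156.81 = 9.95%.
Labor force participation rate = 156.81 / 252.65 = 62.07%.

Unemployment rate ≈ 9.95%; labor force participation rate ≈ 62.07%.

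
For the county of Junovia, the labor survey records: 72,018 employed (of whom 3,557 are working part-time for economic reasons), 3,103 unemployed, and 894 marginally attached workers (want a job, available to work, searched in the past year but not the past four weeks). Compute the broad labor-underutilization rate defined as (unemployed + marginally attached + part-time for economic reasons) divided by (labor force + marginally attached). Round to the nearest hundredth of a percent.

Broad underutilization rate ≈ 9.94%.

Labor force = 72,018 + 3,103 = 75,121.
Numerator = 3,103 + 894 + 3,557 = 7,554.
Denominator = 75,121 + 894 = 76,015.
Broad rate = 7,554 / 76,015 = 9.94%.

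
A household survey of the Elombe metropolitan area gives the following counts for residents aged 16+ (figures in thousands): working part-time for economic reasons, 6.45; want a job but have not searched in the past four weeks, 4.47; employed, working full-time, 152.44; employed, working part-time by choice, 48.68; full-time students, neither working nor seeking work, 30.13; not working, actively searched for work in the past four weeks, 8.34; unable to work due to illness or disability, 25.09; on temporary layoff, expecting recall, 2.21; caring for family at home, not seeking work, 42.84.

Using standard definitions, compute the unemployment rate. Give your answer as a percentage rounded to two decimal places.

Employed = 6.45 + 152.44 + 48.68 = 207.57 thousand (anyone who worked, including part-time for economic reasons, counts as employed).
Unemployed = 8.34 + 2.21 = 10.55 thousand (jobless and actively searching, or on temporary layoff).
Labor force = 207.57 + 10.55 = 218.12 thousand.
Unemployment rate = 10.55 / 218.12 = 4.84%.

Unemployment rate ≈ 4.84%.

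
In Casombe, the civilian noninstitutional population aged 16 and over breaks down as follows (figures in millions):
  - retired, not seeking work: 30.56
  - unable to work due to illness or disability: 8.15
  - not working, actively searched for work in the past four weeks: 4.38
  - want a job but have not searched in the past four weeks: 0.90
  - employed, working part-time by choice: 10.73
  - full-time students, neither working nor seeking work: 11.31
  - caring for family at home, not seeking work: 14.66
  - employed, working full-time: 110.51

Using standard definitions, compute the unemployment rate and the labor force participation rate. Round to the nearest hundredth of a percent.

Employed = 10.73 + 110.51 = 121.24 million.
Unemployed = 4.38 million.
Labor force = 121.24 + 4.38 = 125.62 million.
Not in labor force = 30.56 + 8.15 + 0.90 + 11.31 + 14.66 = 65.58 million (those not working and not actively searching are outside the labor force — including those who want a job but have given up searching).
Civilian working-age population = 125.62 + 65.58 = 191.20 million.
Unemployment rate = 4.38 / 125.62 = 3.49%.
Labor force participation rate = 125.62 / 191.20 = 65.70%.

Unemployment rate ≈ 3.49%; labor force participation rate ≈ 65.70%.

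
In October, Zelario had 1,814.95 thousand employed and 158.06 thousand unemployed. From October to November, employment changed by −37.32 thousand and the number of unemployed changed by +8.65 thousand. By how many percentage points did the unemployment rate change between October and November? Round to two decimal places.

The unemployment rate changed by +0.56 percentage points.

October: labor force = 1,814.95 + 158.06 = 1,973.01; u = 158.06/1,973.01 = 8.01%.
November: labor force = 1,777.63 + 166.71 = 1,944.34; u = 166.71/1,944.34 = 8.57%.
Change = 8.57% − 8.01% = +0.56 pp.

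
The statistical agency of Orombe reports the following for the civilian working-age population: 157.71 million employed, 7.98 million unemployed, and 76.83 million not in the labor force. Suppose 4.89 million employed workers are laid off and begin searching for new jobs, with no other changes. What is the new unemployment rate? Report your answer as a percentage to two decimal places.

Initially, labor force = 157.71 + 7.98 = 165.69 million, so u = 7.98/165.69 = 4.82%.
After the change, employed falls and unemployed rises by 4.89; labor force unchanged → E = 152.82, U = 12.87, labor force = 165.69 million.
New unemployment rate = 12.87 / 165.69 = 7.77%.

New unemployment rate ≈ 7.77%.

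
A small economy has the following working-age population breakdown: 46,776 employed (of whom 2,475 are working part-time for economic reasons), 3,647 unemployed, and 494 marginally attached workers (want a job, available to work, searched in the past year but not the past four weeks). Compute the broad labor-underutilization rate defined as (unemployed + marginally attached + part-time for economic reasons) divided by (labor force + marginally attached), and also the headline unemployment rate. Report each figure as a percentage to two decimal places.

Broad underutilization rate ≈ 12.99%; headline unemployment rate ≈ 7.23%.

Labor force = 46,776 + 3,647 = 50,423.
Numerator = 3,647 + 494 + 2,475 = 6,616.
Denominator = 50,423 + 494 = 50,917.
Broad rate = 6,616 / 50,917 = 12.99%.
Headline unemployment rate = 3,647 / 50,423 = 7.23%.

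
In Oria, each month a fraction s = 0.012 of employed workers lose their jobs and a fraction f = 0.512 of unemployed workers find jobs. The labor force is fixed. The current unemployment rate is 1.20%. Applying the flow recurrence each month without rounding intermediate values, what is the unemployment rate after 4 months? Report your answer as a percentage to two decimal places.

Unemployment rate after four months ≈ 2.23%.

With a fixed labor force, u_{t+1} = u_t + s·(1−u_t) − f·u_t = u_t·(1−s−f) + s.
Here 1−s−f = 0.476 and s = 0.012.
u_1 = 0.012000 × 0.476 + 0.012 = 0.017712.
u_2 = 0.017712 × 0.476 + 0.012 = 0.020431.
u_3 = 0.020431 × 0.476 + 0.012 = 0.021725.
u_4 = 0.021725 × 0.476 + 0.012 = 0.022341.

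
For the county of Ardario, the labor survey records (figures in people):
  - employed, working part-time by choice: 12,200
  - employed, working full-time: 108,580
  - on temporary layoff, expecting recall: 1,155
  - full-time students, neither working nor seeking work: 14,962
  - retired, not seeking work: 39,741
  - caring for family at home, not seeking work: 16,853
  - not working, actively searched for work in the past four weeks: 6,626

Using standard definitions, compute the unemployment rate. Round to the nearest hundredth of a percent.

Employed = 12,200 + 108,580 = 120,780.
Unemployed = 1,155 + 6,626 = 7,781 (jobless and actively searching, or on temporary layoff).
Labor force = 120,780 + 7,781 = 128,561.
Unemployment rate = 7,781 / 128,561 = 6.05%.

Unemployment rate ≈ 6.05%.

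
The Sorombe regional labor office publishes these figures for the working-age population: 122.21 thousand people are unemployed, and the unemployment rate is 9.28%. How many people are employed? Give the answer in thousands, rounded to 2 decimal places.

Labor force = U / u = 122.21 / 0.0928 ≈ 1,316.92 thousand.
Employed = labor force − unemployed = 1,316.92 − 122.21 = 1,194.71 thousand.

About 1,194.71 thousand are employed.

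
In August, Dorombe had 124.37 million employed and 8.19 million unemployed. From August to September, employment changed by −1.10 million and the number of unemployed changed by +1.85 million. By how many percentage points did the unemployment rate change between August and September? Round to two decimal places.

The unemployment rate changed by +1.35 percentage points.

August: labor force = 124.37 + 8.19 = 132.56; u = 8.19/132.56 = 6.18%.
September: labor force = 123.27 + 10.04 = 133.31; u = 10.04/133.31 = 7.53%.
Change = 7.53% − 6.18% = +1.35 pp.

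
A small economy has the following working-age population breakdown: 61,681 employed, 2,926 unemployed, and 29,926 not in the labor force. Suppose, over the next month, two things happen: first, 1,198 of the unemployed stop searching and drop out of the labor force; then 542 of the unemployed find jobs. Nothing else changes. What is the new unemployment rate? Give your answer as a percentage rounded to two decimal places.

New unemployment rate ≈ 1.87%.

Initially, labor force = 61,681 + 2,926 = 64,607, so u = 2,926/64,607 = 4.53%.
After the first change, unemployed and labor force both fall by 1,198 → E = 61,681, U = 1,728, labor force = 63,409.
After the second change, unemployed falls and employed rises by 542; labor force unchanged → E = 62,223, U = 1,186, labor force = 63,409.
New unemployment rate = 1,186 / 63,409 = 1.87%.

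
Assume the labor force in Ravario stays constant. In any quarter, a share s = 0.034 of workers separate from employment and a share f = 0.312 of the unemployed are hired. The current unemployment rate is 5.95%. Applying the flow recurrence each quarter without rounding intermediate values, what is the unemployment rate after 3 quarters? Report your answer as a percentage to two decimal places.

With a fixed labor force, u_{t+1} = u_t + s·(1−u_t) − f·u_t = u_t·(1−s−f) + s.
Here 1−s−f = 0.654 and s = 0.034.
u_1 = 0.059500 × 0.654 + 0.034 = 0.072913.
u_2 = 0.072913 × 0.654 + 0.034 = 0.081685.
u_3 = 0.081685 × 0.654 + 0.034 = 0.087422.

Unemployment rate after three quarters ≈ 8.74%.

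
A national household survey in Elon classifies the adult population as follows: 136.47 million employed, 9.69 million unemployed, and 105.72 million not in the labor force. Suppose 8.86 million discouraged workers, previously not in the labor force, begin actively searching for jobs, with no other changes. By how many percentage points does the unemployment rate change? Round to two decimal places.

The unemployment rate changes by +5.34 percentage points.

Initially, labor force = 136.47 + 9.69 = 146.16 million, so u = 9.69/146.16 = 6.63%.
After the change, unemployed and labor force both rise by 8.86 → E = 136.47, U = 18.55, labor force = 155.02 million.
New unemployment rate = 18.55 / 155.02 = 11.97%.
Change = 11.97% − 6.63% = +5.34 percentage points.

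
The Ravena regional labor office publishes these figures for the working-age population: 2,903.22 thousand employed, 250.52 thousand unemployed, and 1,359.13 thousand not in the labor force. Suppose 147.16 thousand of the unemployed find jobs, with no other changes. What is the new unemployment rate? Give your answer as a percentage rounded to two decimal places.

Initially, labor force = 2,903.22 + 250.52 = 3,153.74 thousand, so u = 250.52/3,153.74 = 7.94%.
After the change, unemployed falls and employed rises by 147.16; labor force unchanged → E = 3,050.38, U = 103.36, labor force = 3,153.74 thousand.
New unemployment rate = 103.36 / 3,153.74 = 3.28%.

New unemployment rate ≈ 3.28%.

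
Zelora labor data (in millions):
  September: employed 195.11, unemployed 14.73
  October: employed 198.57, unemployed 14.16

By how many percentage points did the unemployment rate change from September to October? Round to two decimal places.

The unemployment rate changed by −0.36 percentage points.

September: labor force = 195.11 + 14.73 = 209.84; u = 14.73/209.84 = 7.02%.
October: labor force = 198.57 + 14.16 = 212.73; u = 14.16/212.73 = 6.66%.
Change = 6.66% − 7.02% = −0.36 pp.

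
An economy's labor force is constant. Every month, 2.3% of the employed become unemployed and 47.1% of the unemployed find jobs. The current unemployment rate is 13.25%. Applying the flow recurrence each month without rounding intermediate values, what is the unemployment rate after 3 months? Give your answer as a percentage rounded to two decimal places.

With a fixed labor force, u_{t+1} = u_t + s·(1−u_t) − f·u_t = u_t·(1−s−f) + s.
Here 1−s−f = 0.506 and s = 0.023.
u_1 = 0.132500 × 0.506 + 0.023 = 0.090045.
u_2 = 0.090045 × 0.506 + 0.023 = 0.068563.
u_3 = 0.068563 × 0.506 + 0.023 = 0.057693.

Unemployment rate after three months ≈ 5.77%.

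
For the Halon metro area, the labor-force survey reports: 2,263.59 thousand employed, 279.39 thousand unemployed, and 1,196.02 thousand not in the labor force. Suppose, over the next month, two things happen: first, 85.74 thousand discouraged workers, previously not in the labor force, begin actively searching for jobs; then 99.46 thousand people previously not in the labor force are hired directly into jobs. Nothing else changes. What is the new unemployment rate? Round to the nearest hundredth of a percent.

Initially, labor force = 2,263.59 + 279.39 = 2,542.98 thousand, so u = 279.39/2,542.98 = 10.99%.
After the first change, unemployed and labor force both rise by 85.74 → E = 2,263.59, U = 365.13, labor force = 2,628.72 thousand.
After the second change, employed and labor force both rise by 99.46; unemployed unchanged → E = 2,363.05, U = 365.13, labor force = 2,728.18 thousand.
New unemployment rate = 365.13 / 2,728.18 = 13.38%.

New unemployment rate ≈ 13.38%.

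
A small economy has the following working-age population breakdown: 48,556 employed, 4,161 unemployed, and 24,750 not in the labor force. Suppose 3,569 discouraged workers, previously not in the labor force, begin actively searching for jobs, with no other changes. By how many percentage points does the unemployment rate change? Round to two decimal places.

Initially, labor force = 48,556 + 4,161 = 52,717, so u = 4,161/52,717 = 7.89%.
After the change, unemployed and labor force both rise by 3,569 → E = 48,556, U = 7,730, labor force = 56,286.
New unemployment rate = 7,730 / 56,286 = 13.73%.
Change = 13.73% − 7.89% = +5.84 percentage points.

The unemployment rate changes by +5.84 percentage points.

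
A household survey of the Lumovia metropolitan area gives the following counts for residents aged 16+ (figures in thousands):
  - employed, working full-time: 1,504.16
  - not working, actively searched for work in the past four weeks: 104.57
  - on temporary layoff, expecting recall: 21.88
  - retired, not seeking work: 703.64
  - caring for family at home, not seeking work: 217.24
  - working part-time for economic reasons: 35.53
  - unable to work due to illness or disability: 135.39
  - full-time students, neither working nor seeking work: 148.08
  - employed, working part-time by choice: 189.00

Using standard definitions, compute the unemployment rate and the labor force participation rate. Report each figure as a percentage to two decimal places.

Employed = 1,504.16 + 35.53 + 189.00 = 1,728.69 thousand (anyone who worked, including part-time for economic reasons, counts as employed).
Unemployed = 104.57 + 21.88 = 126.45 thousand (jobless and actively searching, or on temporary layoff).
Labor force = 1,728.69 + 126.45 = 1,855.14 thousand.
Not in labor force = 703.64 + 217.24 + 135.39 + 148.08 = 1,204.35 thousand (those not working and not actively searching are outside the labor force).
Civilian working-age population = 1,855.14 + 1,204.35 = 3,059.49 thousand.
Unemployment rate = 126.45 / 1,855.14 = 6.82%.
Labor force participation rate = 1,855.14 / 3,059.49 = 60.64%.

Unemployment rate ≈ 6.82%; labor force participation rate ≈ 60.64%.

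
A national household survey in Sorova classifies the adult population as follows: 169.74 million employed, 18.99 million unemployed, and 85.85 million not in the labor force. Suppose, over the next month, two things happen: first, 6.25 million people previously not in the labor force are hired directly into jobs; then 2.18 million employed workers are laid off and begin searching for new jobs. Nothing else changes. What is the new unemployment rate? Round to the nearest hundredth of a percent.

New unemployment rate ≈ 10.86%.

Initially, labor force = 169.74 + 18.99 = 188.73 million, so u = 18.99/188.73 = 10.06%.
After the first change, employed and labor force both rise by 6.25; unemployed unchanged → E = 175.99, U = 18.99, labor force = 194.98 million.
After the second change, employed falls and unemployed rises by 2.18; labor force unchanged → E = 173.81, U = 21.17, labor force = 194.98 million.
New unemployment rate = 21.17 / 194.98 = 10.86%.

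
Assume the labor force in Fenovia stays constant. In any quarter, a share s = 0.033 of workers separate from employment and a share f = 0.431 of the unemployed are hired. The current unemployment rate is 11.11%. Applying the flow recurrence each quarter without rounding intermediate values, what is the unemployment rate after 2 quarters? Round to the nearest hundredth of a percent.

Unemployment rate after two quarters ≈ 8.26%.

With a fixed labor force, u_{t+1} = u_t + s·(1−u_t) − f·u_t = u_t·(1−s−f) + s.
Here 1−s−f = 0.536 and s = 0.033.
u_1 = 0.111100 × 0.536 + 0.033 = 0.092550.
u_2 = 0.092550 × 0.536 + 0.033 = 0.082607.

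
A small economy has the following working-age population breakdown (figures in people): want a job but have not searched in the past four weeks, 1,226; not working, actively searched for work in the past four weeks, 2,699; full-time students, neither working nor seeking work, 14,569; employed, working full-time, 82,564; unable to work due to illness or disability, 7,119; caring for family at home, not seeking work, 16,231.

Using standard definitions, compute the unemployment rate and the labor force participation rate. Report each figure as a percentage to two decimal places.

Employed = 82,564.
Unemployed = 2,699.
Labor force = 82,564 + 2,699 = 85,263.
Not in labor force = 1,226 + 14,569 + 7,119 + 16,231 = 39,145 (those not working and not actively searching are outside the labor force — including those who want a job but have given up searching).
Civilian working-age population = 85,263 + 39,145 = 124,408.
Unemployment rate = 2,699 / 85,263 = 3.17%.
Labor force participation rate = 85,263 / 124,408 = 68.53%.

Unemployment rate ≈ 3.17%; labor force participation rate ≈ 68.53%.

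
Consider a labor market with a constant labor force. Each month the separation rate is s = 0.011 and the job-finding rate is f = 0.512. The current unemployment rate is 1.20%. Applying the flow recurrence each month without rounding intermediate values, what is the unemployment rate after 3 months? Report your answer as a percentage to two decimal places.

Unemployment rate after three months ≈ 2.01%.

With a fixed labor force, u_{t+1} = u_t + s·(1−u_t) − f·u_t = u_t·(1−s−f) + s.
Here 1−s−f = 0.477 and s = 0.011.
u_1 = 0.012000 × 0.477 + 0.011 = 0.016724.
u_2 = 0.016724 × 0.477 + 0.011 = 0.018977.
u_3 = 0.018977 × 0.477 + 0.011 = 0.020052.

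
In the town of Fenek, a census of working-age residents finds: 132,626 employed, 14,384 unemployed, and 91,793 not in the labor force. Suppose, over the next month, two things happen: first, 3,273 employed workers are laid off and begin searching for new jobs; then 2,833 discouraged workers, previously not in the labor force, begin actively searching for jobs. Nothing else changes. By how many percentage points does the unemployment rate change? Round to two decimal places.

Initially, labor force = 132,626 + 14,384 = 147,010, so u = 14,384/147,010 = 9.78%.
After the first change, employed falls and unemployed rises by 3,273; labor force unchanged → E = 129,353, U = 17,657, labor force = 147,010.
After the second change, unemployed and labor force both rise by 2,833 → E = 129,353, U = 20,490, labor force = 149,843.
New unemployment rate = 20,490 / 149,843 = 13.67%.
Change = 13.67% − 9.78% = +3.89 percentage points.

The unemployment rate changes by +3.89 percentage points.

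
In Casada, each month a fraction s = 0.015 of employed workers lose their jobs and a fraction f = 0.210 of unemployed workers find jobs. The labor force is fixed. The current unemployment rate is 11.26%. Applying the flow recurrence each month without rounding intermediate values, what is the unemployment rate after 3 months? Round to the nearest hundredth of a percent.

With a fixed labor force, u_{t+1} = u_t + s·(1−u_t) − f·u_t = u_t·(1−s−f) + s.
Here 1−s−f = 0.775 and s = 0.015.
u_1 = 0.112600 × 0.775 + 0.015 = 0.102265.
u_2 = 0.102265 × 0.775 + 0.015 = 0.094255.
u_3 = 0.094255 × 0.775 + 0.015 = 0.088048.

Unemployment rate after three months ≈ 8.80%.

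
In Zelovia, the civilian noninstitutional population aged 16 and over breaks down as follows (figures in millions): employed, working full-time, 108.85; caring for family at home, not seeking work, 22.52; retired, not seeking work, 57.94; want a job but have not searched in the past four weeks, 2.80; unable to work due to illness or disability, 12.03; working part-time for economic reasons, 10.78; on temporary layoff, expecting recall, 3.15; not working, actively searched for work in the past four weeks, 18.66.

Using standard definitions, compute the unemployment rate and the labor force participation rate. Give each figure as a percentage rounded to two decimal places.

Unemployment rate ≈ 15.42%; labor force participation rate ≈ 59.75%.

Employed = 108.85 + 10.78 = 119.63 million (anyone who worked, including part-time for economic reasons, counts as employed).
Unemployed = 3.15 + 18.66 = 21.81 million (jobless and actively searching, or on temporary layoff).
Labor force = 119.63 + 21.81 = 141.44 million.
Not in labor force = 22.52 + 57.94 + 2.80 + 12.03 = 95.29 million (those not working and not actively searching are outside the labor force — including those who want a job but have given up searching).
Civilian working-age population = 141.44 + 95.29 = 236.73 million.
Unemployment rate = 21.81 / 141.44 = 15.42%.
Labor force participation rate = 141.44 / 236.73 = 59.75%.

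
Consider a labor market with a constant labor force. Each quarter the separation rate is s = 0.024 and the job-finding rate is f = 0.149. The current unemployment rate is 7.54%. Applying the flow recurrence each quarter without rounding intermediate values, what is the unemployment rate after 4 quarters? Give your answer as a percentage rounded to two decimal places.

With a fixed labor force, u_{t+1} = u_t + s·(1−u_t) − f·u_t = u_t·(1−s−f) + s.
Here 1−s−f = 0.827 and s = 0.024.
u_1 = 0.075400 × 0.827 + 0.024 = 0.086356.
u_2 = 0.086356 × 0.827 + 0.024 = 0.095416.
u_3 = 0.095416 × 0.827 + 0.024 = 0.102909.
u_4 = 0.102909 × 0.827 + 0.024 = 0.109106.

Unemployment rate after four quarters ≈ 10.91%.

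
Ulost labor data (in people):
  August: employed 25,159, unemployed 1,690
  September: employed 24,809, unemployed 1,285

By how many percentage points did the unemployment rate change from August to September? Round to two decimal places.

August: labor force = 25,159 + 1,690 = 26,849; u = 1,690/26,849 = 6.29%.
September: labor force = 24,809 + 1,285 = 26,094; u = 1,285/26,094 = 4.92%.
Change = 4.92% − 6.29% = −1.37 pp.

The unemployment rate changed by −1.37 percentage points.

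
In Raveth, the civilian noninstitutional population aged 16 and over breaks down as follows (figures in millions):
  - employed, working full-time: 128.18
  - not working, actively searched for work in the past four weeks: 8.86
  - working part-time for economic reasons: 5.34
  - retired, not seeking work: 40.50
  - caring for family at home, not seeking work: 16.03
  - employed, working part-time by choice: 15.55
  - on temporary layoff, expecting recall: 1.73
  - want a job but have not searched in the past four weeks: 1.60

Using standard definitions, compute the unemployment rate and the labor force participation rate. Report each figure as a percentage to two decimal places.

Unemployment rate ≈ 6.63%; labor force participation rate ≈ 73.31%.

Employed = 128.18 + 5.34 + 15.55 = 149.07 million (anyone who worked, including part-time for economic reasons, counts as employed).
Unemployed = 8.86 + 1.73 = 10.59 million (jobless and actively searching, or on temporary layoff).
Labor force = 149.07 + 10.59 = 159.66 million.
Not in labor force = 40.50 + 16.03 + 1.60 = 58.13 million (those not working and not actively searching are outside the labor force — including those who want a job but have given up searching).
Civilian working-age population = 159.66 + 58.13 = 217.79 million.
Unemployment rate = 10.59 / 159.66 = 6.63%.
Labor force participation rate = 159.66 / 217.79 = 73.31%.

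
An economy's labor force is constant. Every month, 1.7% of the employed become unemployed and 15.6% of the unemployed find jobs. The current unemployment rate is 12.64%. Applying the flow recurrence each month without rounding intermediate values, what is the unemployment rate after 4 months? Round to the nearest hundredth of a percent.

With a fixed labor force, u_{t+1} = u_t + s·(1−u_t) − f·u_t = u_t·(1−s−f) + s.
Here 1−s−f = 0.827 and s = 0.017.
u_1 = 0.126400 × 0.827 + 0.017 = 0.121533.
u_2 = 0.121533 × 0.827 + 0.017 = 0.117508.
u_3 = 0.117508 × 0.827 + 0.017 = 0.114179.
u_4 = 0.114179 × 0.827 + 0.017 = 0.111426.

Unemployment rate after four months ≈ 11.14%.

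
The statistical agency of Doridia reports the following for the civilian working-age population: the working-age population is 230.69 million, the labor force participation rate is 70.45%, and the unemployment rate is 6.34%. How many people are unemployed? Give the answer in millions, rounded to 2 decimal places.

About 10.30 million are unemployed.

Labor force = 0.7045 × 230.69 = 162.52 million.
Unemployed = 0.0634 × 162.52 ≈ 10.30 million.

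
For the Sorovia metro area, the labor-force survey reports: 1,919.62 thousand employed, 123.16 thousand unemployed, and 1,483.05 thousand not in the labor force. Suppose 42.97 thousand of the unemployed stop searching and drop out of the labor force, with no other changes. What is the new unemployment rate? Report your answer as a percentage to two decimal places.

Initially, labor force = 1,919.62 + 123.16 = 2,042.78 thousand, so u = 123.16/2,042.78 = 6.03%.
After the change, unemployed and labor force both fall by 42.97 → E = 1,919.62, U = 80.19, labor force = 1,999.81 thousand.
New unemployment rate = 80.19 / 1,999.81 = 4.01%.

New unemployment rate ≈ 4.01%.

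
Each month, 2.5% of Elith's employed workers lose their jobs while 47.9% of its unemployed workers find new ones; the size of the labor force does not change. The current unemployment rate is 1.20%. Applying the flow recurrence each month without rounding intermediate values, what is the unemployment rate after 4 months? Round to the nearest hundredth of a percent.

Unemployment rate after four months ≈ 4.73%.

With a fixed labor force, u_{t+1} = u_t + s·(1−u_t) − f·u_t = u_t·(1−s−f) + s.
Here 1−s−f = 0.496 and s = 0.025.
u_1 = 0.012000 × 0.496 + 0.025 = 0.030952.
u_2 = 0.030952 × 0.496 + 0.025 = 0.040352.
u_3 = 0.040352 × 0.496 + 0.025 = 0.045015.
u_4 = 0.045015 × 0.496 + 0.025 = 0.047327.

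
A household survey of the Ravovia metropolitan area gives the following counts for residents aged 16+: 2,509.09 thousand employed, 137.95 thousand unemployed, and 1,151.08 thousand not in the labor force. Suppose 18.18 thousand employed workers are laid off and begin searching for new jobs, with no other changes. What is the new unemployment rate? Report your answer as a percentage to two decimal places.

Initially, labor force = 2,509.09 + 137.95 = 2,647.04 thousand, so u = 137.95/2,647.04 = 5.21%.
After the change, employed falls and unemployed rises by 18.18; labor force unchanged → E = 2,490.91, U = 156.13, labor force = 2,647.04 thousand.
New unemployment rate = 156.13 / 2,647.04 = 5.90%.

New unemployment rate ≈ 5.90%.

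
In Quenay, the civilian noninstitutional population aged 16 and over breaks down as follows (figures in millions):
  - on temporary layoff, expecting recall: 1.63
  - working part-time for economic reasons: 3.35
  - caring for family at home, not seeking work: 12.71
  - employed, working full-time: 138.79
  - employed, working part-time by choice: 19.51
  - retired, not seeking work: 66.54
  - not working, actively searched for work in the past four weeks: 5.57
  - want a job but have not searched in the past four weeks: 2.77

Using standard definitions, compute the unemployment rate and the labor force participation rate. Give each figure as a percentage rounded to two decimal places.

Unemployment rate ≈ 4.26%; labor force participation rate ≈ 67.31%.

Employed = 3.35 + 138.79 + 19.51 = 161.65 million (anyone who worked, including part-time for economic reasons, counts as employed).
Unemployed = 1.63 + 5.57 = 7.20 million (jobless and actively searching, or on temporary layoff).
Labor force = 161.65 + 7.20 = 168.85 million.
Not in labor force = 12.71 + 66.54 + 2.77 = 82.02 million (those not working and not actively searching are outside the labor force — including those who want a job but have given up searching).
Civilian working-age population = 168.85 + 82.02 = 250.87 million.
Unemployment rate = 7.20 / 168.85 = 4.26%.
Labor force participation rate = 168.85 / 250.87 = 67.31%.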